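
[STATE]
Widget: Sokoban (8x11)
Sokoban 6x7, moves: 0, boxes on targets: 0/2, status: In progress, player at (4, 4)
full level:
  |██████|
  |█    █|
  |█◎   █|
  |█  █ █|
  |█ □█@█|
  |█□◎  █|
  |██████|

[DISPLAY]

██████  
█    █  
█◎   █  
█  █ █  
█ □█@█  
█□◎  █  
██████  
Moves: 0
        
        
        


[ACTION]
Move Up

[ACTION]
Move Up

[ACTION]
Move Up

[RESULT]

██████  
█   @█  
█◎   █  
█  █ █  
█ □█ █  
█□◎  █  
██████  
Moves: 3
        
        
        


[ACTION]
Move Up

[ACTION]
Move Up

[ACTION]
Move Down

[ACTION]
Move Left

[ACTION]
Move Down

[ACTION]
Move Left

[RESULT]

██████  
█    █  
█◎@  █  
█  █ █  
█ □█ █  
█□◎  █  
██████  
Moves: 6
        
        
        


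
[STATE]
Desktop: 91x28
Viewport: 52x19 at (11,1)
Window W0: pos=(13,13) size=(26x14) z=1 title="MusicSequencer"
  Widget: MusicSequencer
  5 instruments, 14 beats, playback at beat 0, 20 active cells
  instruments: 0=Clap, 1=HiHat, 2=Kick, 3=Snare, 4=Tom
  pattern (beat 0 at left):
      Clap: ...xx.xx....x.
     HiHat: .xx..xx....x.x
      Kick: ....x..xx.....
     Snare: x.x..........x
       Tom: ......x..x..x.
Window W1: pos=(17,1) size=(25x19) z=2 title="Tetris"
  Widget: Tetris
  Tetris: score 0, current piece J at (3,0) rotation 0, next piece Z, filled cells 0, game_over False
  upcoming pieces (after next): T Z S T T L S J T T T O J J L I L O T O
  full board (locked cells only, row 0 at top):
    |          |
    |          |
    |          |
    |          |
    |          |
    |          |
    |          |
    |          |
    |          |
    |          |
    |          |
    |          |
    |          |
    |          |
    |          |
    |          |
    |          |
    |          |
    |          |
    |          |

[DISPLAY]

      ┏━━━━━━━━━━━━━━━━━━━━━━━┓                     
      ┃ Tetris                ┃                     
      ┠───────────────────────┨                     
      ┃          │Next:       ┃                     
      ┃          │▓▓          ┃                     
      ┃          │ ▓▓         ┃                     
      ┃          │            ┃                     
      ┃          │            ┃                     
      ┃          │            ┃                     
      ┃          │Score:      ┃                     
      ┃          │0           ┃                     
      ┃          │            ┃                     
  ┏━━━┃          │            ┃                     
  ┃ Mu┃          │            ┃                     
  ┠───┃          │            ┃                     
  ┃   ┃          │            ┃                     
  ┃  C┃          │            ┃                     
  ┃ Hi┃          │            ┃                     
  ┃  K┗━━━━━━━━━━━━━━━━━━━━━━━┛                     


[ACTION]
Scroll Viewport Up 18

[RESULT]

                                                    
      ┏━━━━━━━━━━━━━━━━━━━━━━━┓                     
      ┃ Tetris                ┃                     
      ┠───────────────────────┨                     
      ┃          │Next:       ┃                     
      ┃          │▓▓          ┃                     
      ┃          │ ▓▓         ┃                     
      ┃          │            ┃                     
      ┃          │            ┃                     
      ┃          │            ┃                     
      ┃          │Score:      ┃                     
      ┃          │0           ┃                     
      ┃          │            ┃                     
  ┏━━━┃          │            ┃                     
  ┃ Mu┃          │            ┃                     
  ┠───┃          │            ┃                     
  ┃   ┃          │            ┃                     
  ┃  C┃          │            ┃                     
  ┃ Hi┃          │            ┃                     


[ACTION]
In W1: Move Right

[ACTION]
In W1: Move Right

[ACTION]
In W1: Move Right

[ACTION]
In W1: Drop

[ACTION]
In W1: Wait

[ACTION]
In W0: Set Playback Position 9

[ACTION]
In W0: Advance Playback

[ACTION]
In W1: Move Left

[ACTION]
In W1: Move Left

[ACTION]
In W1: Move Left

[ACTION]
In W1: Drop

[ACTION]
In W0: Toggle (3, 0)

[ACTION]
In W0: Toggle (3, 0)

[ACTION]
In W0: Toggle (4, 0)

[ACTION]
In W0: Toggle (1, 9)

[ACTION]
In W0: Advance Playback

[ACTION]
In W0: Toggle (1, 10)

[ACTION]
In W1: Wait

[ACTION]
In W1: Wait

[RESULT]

                                                    
      ┏━━━━━━━━━━━━━━━━━━━━━━━┓                     
      ┃ Tetris                ┃                     
      ┠───────────────────────┨                     
      ┃   █      │Next:       ┃                     
      ┃   ███    │▓▓          ┃                     
      ┃          │ ▓▓         ┃                     
      ┃          │            ┃                     
      ┃          │            ┃                     
      ┃          │            ┃                     
      ┃          │Score:      ┃                     
      ┃          │0           ┃                     
      ┃          │            ┃                     
  ┏━━━┃          │            ┃                     
  ┃ Mu┃          │            ┃                     
  ┠───┃          │            ┃                     
  ┃   ┃          │            ┃                     
  ┃  C┃          │            ┃                     
  ┃ Hi┃          │            ┃                     


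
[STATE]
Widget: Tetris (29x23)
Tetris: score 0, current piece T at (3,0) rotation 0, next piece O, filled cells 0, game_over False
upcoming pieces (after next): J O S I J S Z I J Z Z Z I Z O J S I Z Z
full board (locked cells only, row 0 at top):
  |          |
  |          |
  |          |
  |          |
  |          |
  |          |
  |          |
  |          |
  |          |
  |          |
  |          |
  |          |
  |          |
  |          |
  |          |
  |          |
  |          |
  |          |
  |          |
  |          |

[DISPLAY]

    ▒     │Next:             
   ▒▒▒    │▓▓                
          │▓▓                
          │                  
          │                  
          │                  
          │Score:            
          │0                 
          │                  
          │                  
          │                  
          │                  
          │                  
          │                  
          │                  
          │                  
          │                  
          │                  
          │                  
          │                  
          │                  
          │                  
          │                  


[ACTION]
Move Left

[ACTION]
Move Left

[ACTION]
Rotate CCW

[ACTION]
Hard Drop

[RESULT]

    ▓▓    │Next:             
    ▓▓    │█                 
          │███               
          │                  
          │                  
          │                  
          │Score:            
          │0                 
          │                  
          │                  
          │                  
          │                  
          │                  
          │                  
          │                  
          │                  
          │                  
  ▒       │                  
 ▒▒       │                  
  ▒       │                  
          │                  
          │                  
          │                  


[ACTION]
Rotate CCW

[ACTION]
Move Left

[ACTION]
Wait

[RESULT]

          │Next:             
   ▓▓     │█                 
   ▓▓     │███               
          │                  
          │                  
          │                  
          │Score:            
          │0                 
          │                  
          │                  
          │                  
          │                  
          │                  
          │                  
          │                  
          │                  
          │                  
  ▒       │                  
 ▒▒       │                  
  ▒       │                  
          │                  
          │                  
          │                  


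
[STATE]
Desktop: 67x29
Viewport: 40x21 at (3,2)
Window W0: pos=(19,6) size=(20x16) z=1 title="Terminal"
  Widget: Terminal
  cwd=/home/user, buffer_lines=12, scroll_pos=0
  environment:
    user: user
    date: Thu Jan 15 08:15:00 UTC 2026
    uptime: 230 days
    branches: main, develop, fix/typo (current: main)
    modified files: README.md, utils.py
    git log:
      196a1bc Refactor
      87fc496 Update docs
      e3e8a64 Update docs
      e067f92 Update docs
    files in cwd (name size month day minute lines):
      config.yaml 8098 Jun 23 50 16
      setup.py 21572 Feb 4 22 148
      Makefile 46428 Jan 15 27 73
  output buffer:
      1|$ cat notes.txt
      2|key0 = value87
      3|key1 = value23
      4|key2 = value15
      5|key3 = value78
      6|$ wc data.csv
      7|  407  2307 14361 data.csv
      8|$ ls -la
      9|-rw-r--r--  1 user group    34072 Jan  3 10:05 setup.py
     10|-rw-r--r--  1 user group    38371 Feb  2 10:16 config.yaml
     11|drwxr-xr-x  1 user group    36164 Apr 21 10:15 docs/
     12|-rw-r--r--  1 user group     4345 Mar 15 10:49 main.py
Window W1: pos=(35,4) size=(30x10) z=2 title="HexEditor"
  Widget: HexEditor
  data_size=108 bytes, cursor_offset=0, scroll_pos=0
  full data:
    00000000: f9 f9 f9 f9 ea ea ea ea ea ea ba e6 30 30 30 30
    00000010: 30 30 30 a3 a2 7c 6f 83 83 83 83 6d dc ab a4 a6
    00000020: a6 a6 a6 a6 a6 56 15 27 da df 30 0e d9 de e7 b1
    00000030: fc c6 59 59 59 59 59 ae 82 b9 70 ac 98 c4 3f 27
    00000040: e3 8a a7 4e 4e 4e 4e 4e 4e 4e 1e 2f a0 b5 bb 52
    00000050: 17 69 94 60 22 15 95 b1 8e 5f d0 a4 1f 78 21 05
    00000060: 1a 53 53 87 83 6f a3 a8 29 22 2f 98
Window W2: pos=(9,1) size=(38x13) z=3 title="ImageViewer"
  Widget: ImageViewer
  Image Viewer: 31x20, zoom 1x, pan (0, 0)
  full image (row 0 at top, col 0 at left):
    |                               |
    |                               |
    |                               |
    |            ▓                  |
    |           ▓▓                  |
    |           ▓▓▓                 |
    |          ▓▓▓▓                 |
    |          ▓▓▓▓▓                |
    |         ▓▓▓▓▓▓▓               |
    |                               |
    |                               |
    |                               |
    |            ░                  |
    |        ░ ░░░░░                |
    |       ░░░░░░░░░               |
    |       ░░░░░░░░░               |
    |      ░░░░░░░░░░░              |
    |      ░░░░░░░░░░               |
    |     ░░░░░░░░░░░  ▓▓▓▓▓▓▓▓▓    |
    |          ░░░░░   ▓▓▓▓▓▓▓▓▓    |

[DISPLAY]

      ┃ ImageViewer                     
      ┠─────────────────────────────────
      ┃                                 
      ┃                                 
      ┃                                 
      ┃            ▓                    
      ┃           ▓▓                    
      ┃           ▓▓▓                   
      ┃          ▓▓▓▓                   
      ┃          ▓▓▓▓▓                  
      ┃         ▓▓▓▓▓▓▓                 
      ┗━━━━━━━━━━━━━━━━━━━━━━━━━━━━━━━━━
                ┃$ wc data.csv     ┃    
                ┃  407  2307 14361 ┃    
                ┃$ ls -la          ┃    
                ┃-rw-r--r--  1 user┃    
                ┃-rw-r--r--  1 user┃    
                ┃drwxr-xr-x  1 user┃    
                ┃-rw-r--r--  1 user┃    
                ┗━━━━━━━━━━━━━━━━━━┛    
                                        


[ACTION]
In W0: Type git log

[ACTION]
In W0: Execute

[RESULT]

      ┃ ImageViewer                     
      ┠─────────────────────────────────
      ┃                                 
      ┃                                 
      ┃                                 
      ┃            ▓                    
      ┃           ▓▓                    
      ┃           ▓▓▓                   
      ┃          ▓▓▓▓                   
      ┃          ▓▓▓▓▓                  
      ┃         ▓▓▓▓▓▓▓                 
      ┗━━━━━━━━━━━━━━━━━━━━━━━━━━━━━━━━━
                ┃-rw-r--r--  1 user┃    
                ┃$ git log         ┃    
                ┃196a1bc Refactor  ┃    
                ┃87fc496 Update doc┃    
                ┃e3e8a64 Update doc┃    
                ┃e067f92 Update doc┃    
                ┃$ █               ┃    
                ┗━━━━━━━━━━━━━━━━━━┛    
                                        


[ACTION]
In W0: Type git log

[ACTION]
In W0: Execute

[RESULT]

      ┃ ImageViewer                     
      ┠─────────────────────────────────
      ┃                                 
      ┃                                 
      ┃                                 
      ┃            ▓                    
      ┃           ▓▓                    
      ┃           ▓▓▓                   
      ┃          ▓▓▓▓                   
      ┃          ▓▓▓▓▓                  
      ┃         ▓▓▓▓▓▓▓                 
      ┗━━━━━━━━━━━━━━━━━━━━━━━━━━━━━━━━━
                ┃e067f92 Update doc┃    
                ┃$ git log         ┃    
                ┃196a1bc Refactor  ┃    
                ┃87fc496 Update doc┃    
                ┃e3e8a64 Update doc┃    
                ┃e067f92 Update doc┃    
                ┃$ █               ┃    
                ┗━━━━━━━━━━━━━━━━━━┛    
                                        


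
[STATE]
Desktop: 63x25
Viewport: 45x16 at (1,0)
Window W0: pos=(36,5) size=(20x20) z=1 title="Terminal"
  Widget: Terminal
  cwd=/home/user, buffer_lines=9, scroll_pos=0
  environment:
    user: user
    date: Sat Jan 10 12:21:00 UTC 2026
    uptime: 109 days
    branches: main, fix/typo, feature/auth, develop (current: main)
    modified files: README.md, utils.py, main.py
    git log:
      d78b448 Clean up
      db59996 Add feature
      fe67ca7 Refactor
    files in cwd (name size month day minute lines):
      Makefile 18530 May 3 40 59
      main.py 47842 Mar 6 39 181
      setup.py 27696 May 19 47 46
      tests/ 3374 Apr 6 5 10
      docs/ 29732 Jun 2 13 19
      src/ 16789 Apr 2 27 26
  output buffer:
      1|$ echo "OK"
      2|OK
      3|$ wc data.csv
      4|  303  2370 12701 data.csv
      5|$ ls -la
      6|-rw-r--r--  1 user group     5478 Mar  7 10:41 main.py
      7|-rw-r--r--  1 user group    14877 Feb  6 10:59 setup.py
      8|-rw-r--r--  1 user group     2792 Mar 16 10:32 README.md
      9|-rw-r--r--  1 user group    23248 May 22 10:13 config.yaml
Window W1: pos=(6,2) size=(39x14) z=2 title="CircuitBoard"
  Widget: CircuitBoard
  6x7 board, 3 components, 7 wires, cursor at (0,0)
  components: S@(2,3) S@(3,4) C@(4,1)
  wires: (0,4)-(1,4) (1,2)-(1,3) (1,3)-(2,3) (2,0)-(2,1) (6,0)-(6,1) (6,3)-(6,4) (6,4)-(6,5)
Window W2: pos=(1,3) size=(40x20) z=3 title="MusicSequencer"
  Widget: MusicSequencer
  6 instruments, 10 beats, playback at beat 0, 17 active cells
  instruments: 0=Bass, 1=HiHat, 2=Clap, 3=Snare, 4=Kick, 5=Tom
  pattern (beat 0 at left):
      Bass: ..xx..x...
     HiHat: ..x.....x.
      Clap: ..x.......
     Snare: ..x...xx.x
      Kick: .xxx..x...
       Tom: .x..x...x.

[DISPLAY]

                                             
                                             
     ┏━━━━━━━━━━━━━━━━━━━━━━━━━━━━━━━━━━━━━┓ 
┏━━━━━━━━━━━━━━━━━━━━━━━━━━━━━━━━━━━━━━┓   ┃ 
┃ MusicSequencer                       ┃───┨ 
┠──────────────────────────────────────┨   ┃━
┃      ▼123456789                      ┃   ┃l
┃  Bass··██··█···                      ┃   ┃─
┃ HiHat··█·····█·                      ┃   ┃O
┃  Clap··█·······                      ┃   ┃ 
┃ Snare··█···██·█                      ┃   ┃a
┃  Kick·███··█···                      ┃   ┃3
┃   Tom·█··█···█·                      ┃   ┃ 
┃                                      ┃   ┃-
┃                                      ┃   ┃-
┃                                      ┃━━━┛-


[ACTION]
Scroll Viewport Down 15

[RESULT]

┃  Clap··█·······                      ┃   ┃ 
┃ Snare··█···██·█                      ┃   ┃a
┃  Kick·███··█···                      ┃   ┃3
┃   Tom·█··█···█·                      ┃   ┃ 
┃                                      ┃   ┃-
┃                                      ┃   ┃-
┃                                      ┃━━━┛-
┃                                      ┃r--r-
┃                                      ┃     
┃                                      ┃     
┃                                      ┃     
┃                                      ┃     
┃                                      ┃     
┗━━━━━━━━━━━━━━━━━━━━━━━━━━━━━━━━━━━━━━┛     
                                   ┃         
                                   ┗━━━━━━━━━


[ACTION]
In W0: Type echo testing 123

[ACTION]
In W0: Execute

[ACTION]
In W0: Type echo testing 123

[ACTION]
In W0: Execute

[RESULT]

┃  Clap··█·······                      ┃   ┃ 
┃ Snare··█···██·█                      ┃   ┃a
┃  Kick·███··█···                      ┃   ┃3
┃   Tom·█··█···█·                      ┃   ┃ 
┃                                      ┃   ┃-
┃                                      ┃   ┃-
┃                                      ┃━━━┛-
┃                                      ┃r--r-
┃                                      ┃ho te
┃                                      ┃ing 1
┃                                      ┃ho te
┃                                      ┃ing 1
┃                                      ┃     
┗━━━━━━━━━━━━━━━━━━━━━━━━━━━━━━━━━━━━━━┛     
                                   ┃         
                                   ┗━━━━━━━━━


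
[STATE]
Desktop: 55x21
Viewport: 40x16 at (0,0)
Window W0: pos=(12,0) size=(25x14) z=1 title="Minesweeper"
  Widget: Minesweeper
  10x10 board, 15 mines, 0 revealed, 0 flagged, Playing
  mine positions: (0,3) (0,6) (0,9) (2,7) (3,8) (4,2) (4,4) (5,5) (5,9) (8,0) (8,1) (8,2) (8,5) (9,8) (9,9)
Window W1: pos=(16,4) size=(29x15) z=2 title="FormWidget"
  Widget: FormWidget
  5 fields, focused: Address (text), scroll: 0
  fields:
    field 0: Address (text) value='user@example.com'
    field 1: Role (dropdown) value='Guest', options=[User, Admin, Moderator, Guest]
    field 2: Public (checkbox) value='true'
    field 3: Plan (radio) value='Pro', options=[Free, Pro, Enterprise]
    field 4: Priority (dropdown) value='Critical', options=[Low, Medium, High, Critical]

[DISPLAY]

            ┏━━━━━━━━━━━━━━━━━━━━━━━┓   
            ┃ Minesweeper           ┃   
            ┠───────────────────────┨   
            ┃■■■■■■■■■■             ┃   
            ┃■■■┏━━━━━━━━━━━━━━━━━━━━━━━
            ┃■■■┃ FormWidget            
            ┃■■■┠───────────────────────
            ┃■■■┃> Address:    [user@exa
            ┃■■■┃  Role:       [Guest   
            ┃■■■┃  Public:     [x]      
            ┃■■■┃  Plan:       ( ) Free 
            ┃■■■┃  Priority:   [Critical
            ┃■■■┃                       
            ┗━━━┃                       
                ┃                       
                ┃                       


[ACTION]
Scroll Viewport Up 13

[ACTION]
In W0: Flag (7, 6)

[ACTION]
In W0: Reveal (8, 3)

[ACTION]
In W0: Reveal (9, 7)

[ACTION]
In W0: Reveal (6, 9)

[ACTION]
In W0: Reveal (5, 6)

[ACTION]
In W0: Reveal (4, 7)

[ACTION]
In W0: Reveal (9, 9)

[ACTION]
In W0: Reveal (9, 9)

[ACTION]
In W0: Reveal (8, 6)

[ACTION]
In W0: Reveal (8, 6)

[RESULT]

            ┏━━━━━━━━━━━━━━━━━━━━━━━┓   
            ┃ Minesweeper           ┃   
            ┠───────────────────────┨   
            ┃■■■✹■■✹■■✹             ┃   
            ┃■■■┏━━━━━━━━━━━━━━━━━━━━━━━
            ┃■■■┃ FormWidget            
            ┃■■■┠───────────────────────
            ┃■■✹┃> Address:    [user@exa
            ┃■■■┃  Role:       [Guest   
            ┃■■■┃  Public:     [x]      
            ┃■■■┃  Plan:       ( ) Free 
            ┃✹✹✹┃  Priority:   [Critical
            ┃■■■┃                       
            ┗━━━┃                       
                ┃                       
                ┃                       


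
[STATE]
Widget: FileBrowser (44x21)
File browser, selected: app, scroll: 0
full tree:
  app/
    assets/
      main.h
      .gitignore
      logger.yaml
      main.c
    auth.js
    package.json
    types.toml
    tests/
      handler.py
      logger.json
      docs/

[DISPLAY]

> [-] app/                                  
    [+] assets/                             
    auth.js                                 
    package.json                            
    types.toml                              
    [+] tests/                              
                                            
                                            
                                            
                                            
                                            
                                            
                                            
                                            
                                            
                                            
                                            
                                            
                                            
                                            
                                            


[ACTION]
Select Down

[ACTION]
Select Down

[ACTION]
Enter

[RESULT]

  [-] app/                                  
    [+] assets/                             
  > auth.js                                 
    package.json                            
    types.toml                              
    [+] tests/                              
                                            
                                            
                                            
                                            
                                            
                                            
                                            
                                            
                                            
                                            
                                            
                                            
                                            
                                            
                                            


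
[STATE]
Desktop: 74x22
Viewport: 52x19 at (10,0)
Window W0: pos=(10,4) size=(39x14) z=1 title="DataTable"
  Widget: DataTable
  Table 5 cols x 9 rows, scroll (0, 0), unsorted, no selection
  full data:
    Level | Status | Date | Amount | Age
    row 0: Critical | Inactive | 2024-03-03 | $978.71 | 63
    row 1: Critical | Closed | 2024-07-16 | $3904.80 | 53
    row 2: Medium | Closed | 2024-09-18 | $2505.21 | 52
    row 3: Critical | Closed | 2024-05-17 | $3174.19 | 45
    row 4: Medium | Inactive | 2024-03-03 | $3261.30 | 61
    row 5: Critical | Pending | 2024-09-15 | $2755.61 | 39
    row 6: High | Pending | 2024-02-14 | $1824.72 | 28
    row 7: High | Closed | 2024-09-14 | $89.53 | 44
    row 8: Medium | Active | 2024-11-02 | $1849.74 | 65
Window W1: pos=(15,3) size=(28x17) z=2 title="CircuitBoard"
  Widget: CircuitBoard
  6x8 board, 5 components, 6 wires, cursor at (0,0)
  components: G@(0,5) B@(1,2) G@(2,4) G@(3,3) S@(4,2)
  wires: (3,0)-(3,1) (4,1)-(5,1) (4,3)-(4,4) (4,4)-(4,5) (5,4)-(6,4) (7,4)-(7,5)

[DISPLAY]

                                                    
                                                    
                                                    
     ┏━━━━━━━━━━━━━━━━━━━━━━━━━━┓                   
┏━━━━┃ CircuitBoard             ┃━━━━━┓             
┃ Dat┠──────────────────────────┨     ┃             
┠────┃   0 1 2 3 4 5            ┃─────┨             
┃Leve┃0  [.]                  G ┃unt  ┃             
┃────┃                          ┃─────┃             
┃Crit┃1           B             ┃8.71 ┃             
┃Crit┃                          ┃04.80┃             
┃Medi┃2                   G     ┃05.21┃             
┃Crit┃                          ┃74.19┃             
┃Medi┃3   · ─ ·       G         ┃61.30┃             
┃Crit┃                          ┃55.61┃             
┃High┃4       ·   S   · ─ · ─ · ┃24.72┃             
┃High┃        │                 ┃.53  ┃             
┗━━━━┃5       ·           ·     ┃━━━━━┛             
     ┃                    │     ┃                   


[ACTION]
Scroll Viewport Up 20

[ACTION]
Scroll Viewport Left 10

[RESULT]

                                                    
                                                    
                                                    
               ┏━━━━━━━━━━━━━━━━━━━━━━━━━━┓         
          ┏━━━━┃ CircuitBoard             ┃━━━━━┓   
          ┃ Dat┠──────────────────────────┨     ┃   
          ┠────┃   0 1 2 3 4 5            ┃─────┨   
          ┃Leve┃0  [.]                  G ┃unt  ┃   
          ┃────┃                          ┃─────┃   
          ┃Crit┃1           B             ┃8.71 ┃   
          ┃Crit┃                          ┃04.80┃   
          ┃Medi┃2                   G     ┃05.21┃   
          ┃Crit┃                          ┃74.19┃   
          ┃Medi┃3   · ─ ·       G         ┃61.30┃   
          ┃Crit┃                          ┃55.61┃   
          ┃High┃4       ·   S   · ─ · ─ · ┃24.72┃   
          ┃High┃        │                 ┃.53  ┃   
          ┗━━━━┃5       ·           ·     ┃━━━━━┛   
               ┃                    │     ┃         


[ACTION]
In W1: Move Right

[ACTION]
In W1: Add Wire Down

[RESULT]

                                                    
                                                    
                                                    
               ┏━━━━━━━━━━━━━━━━━━━━━━━━━━┓         
          ┏━━━━┃ CircuitBoard             ┃━━━━━┓   
          ┃ Dat┠──────────────────────────┨     ┃   
          ┠────┃   0 1 2 3 4 5            ┃─────┨   
          ┃Leve┃0      [.]              G ┃unt  ┃   
          ┃────┃        │                 ┃─────┃   
          ┃Crit┃1       ·   B             ┃8.71 ┃   
          ┃Crit┃                          ┃04.80┃   
          ┃Medi┃2                   G     ┃05.21┃   
          ┃Crit┃                          ┃74.19┃   
          ┃Medi┃3   · ─ ·       G         ┃61.30┃   
          ┃Crit┃                          ┃55.61┃   
          ┃High┃4       ·   S   · ─ · ─ · ┃24.72┃   
          ┃High┃        │                 ┃.53  ┃   
          ┗━━━━┃5       ·           ·     ┃━━━━━┛   
               ┃                    │     ┃         


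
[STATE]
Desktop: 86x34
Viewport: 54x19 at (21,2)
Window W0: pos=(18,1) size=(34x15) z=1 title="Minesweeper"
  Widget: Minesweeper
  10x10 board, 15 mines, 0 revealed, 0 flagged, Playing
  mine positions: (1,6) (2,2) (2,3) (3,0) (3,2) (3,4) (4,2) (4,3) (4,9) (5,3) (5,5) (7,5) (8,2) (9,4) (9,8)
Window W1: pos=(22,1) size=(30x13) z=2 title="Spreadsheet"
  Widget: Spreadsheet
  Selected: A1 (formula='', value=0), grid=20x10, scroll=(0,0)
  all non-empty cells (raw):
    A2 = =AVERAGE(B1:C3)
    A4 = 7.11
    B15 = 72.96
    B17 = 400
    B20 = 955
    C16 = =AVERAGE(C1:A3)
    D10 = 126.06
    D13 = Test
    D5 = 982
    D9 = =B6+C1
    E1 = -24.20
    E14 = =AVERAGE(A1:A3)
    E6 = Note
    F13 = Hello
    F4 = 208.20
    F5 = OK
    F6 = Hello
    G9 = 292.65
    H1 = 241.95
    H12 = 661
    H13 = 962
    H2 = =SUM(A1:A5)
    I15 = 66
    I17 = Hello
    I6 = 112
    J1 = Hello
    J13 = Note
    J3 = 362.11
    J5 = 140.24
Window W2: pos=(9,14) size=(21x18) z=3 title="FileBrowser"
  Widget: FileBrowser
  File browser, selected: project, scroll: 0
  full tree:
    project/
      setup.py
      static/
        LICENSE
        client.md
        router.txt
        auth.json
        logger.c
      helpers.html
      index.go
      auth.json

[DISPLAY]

i┃ Spreadsheet                ┃                       
─┠────────────────────────────┨                       
■┃A1:                         ┃                       
■┃       A       B       C    ┃                       
■┃----------------------------┃                       
■┃  1      [0]       0       0┃                       
■┃  2        0       0       0┃                       
■┃  3        0       0       0┃                       
■┃  4     7.11       0       0┃                       
■┃  5        0       0       0┃                       
■┃  6        0       0       0┃                       
■┗━━━━━━━━━━━━━━━━━━━━━━━━━━━━┛                       
━━━━━━━━┓                     ┃                       
r       ┃━━━━━━━━━━━━━━━━━━━━━┛                       
────────┨                                             
ct/     ┃                                             
y       ┃                                             
tic/    ┃                                             
.html   ┃                                             


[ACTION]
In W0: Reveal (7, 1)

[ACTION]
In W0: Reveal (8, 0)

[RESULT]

i┃ Spreadsheet                ┃                       
─┠────────────────────────────┨                       
■┃A1:                         ┃                       
■┃       A       B       C    ┃                       
■┃----------------------------┃                       
■┃  1      [0]       0       0┃                       
■┃  2        0       0       0┃                       
3┃  3        0       0       0┃                       
1┃  4     7.11       0       0┃                       
1┃  5        0       0       0┃                       
■┃  6        0       0       0┃                       
■┗━━━━━━━━━━━━━━━━━━━━━━━━━━━━┛                       
━━━━━━━━┓                     ┃                       
r       ┃━━━━━━━━━━━━━━━━━━━━━┛                       
────────┨                                             
ct/     ┃                                             
y       ┃                                             
tic/    ┃                                             
.html   ┃                                             


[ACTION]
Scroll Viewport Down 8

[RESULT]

1┃  4     7.11       0       0┃                       
1┃  5        0       0       0┃                       
■┃  6        0       0       0┃                       
■┗━━━━━━━━━━━━━━━━━━━━━━━━━━━━┛                       
━━━━━━━━┓                     ┃                       
r       ┃━━━━━━━━━━━━━━━━━━━━━┛                       
────────┨                                             
ct/     ┃                                             
y       ┃                                             
tic/    ┃                                             
.html   ┃                                             
o       ┃                                             
on      ┃                                             
        ┃                                             
        ┃                                             
        ┃                                             
        ┃                                             
        ┃                                             
        ┃                                             


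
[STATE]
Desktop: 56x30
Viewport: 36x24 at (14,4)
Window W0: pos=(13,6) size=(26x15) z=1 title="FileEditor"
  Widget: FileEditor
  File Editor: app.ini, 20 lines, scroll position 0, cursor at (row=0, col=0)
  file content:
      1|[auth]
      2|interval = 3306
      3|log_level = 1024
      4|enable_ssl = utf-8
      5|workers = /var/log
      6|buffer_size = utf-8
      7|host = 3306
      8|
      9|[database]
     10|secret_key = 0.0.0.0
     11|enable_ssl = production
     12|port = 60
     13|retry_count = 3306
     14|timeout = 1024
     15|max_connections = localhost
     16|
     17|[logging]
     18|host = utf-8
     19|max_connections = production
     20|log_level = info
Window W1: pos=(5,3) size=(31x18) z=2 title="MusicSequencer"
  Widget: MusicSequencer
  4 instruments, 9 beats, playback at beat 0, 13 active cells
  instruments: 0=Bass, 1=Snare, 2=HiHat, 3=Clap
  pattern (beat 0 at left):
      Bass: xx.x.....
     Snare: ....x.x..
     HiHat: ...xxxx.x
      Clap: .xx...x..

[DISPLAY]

quencer              ┃              
─────────────────────┨              
2345678              ┃━━┓           
·█·····              ┃  ┃           
··█·█··              ┃──┨           
·████·█              ┃ ▲┃           
█···█··              ┃ █┃           
                     ┃ ░┃           
                     ┃ ░┃           
                     ┃ ░┃           
                     ┃ ░┃           
                     ┃ ░┃           
                     ┃ ░┃           
                     ┃ ░┃           
                     ┃ ░┃           
                     ┃n▼┃           
━━━━━━━━━━━━━━━━━━━━━┛━━┛           
                                    
                                    
                                    
                                    
                                    
                                    
                                    


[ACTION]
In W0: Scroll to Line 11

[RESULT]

quencer              ┃              
─────────────────────┨              
2345678              ┃━━┓           
·█·····              ┃  ┃           
··█·█··              ┃──┨           
·████·█              ┃ ▲┃           
█···█··              ┃n░┃           
                     ┃ ░┃           
                     ┃ ░┃           
                     ┃ ░┃           
                     ┃l░┃           
                     ┃ ░┃           
                     ┃ ░┃           
                     ┃ ░┃           
                     ┃u█┃           
                     ┃ ▼┃           
━━━━━━━━━━━━━━━━━━━━━┛━━┛           
                                    
                                    
                                    
                                    
                                    
                                    
                                    


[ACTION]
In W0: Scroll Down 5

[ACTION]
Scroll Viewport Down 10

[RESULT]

2345678              ┃━━┓           
·█·····              ┃  ┃           
··█·█··              ┃──┨           
·████·█              ┃ ▲┃           
█···█··              ┃n░┃           
                     ┃ ░┃           
                     ┃ ░┃           
                     ┃ ░┃           
                     ┃l░┃           
                     ┃ ░┃           
                     ┃ ░┃           
                     ┃ ░┃           
                     ┃u█┃           
                     ┃ ▼┃           
━━━━━━━━━━━━━━━━━━━━━┛━━┛           
                                    
                                    
                                    
                                    
                                    
                                    
                                    
                                    
                                    
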